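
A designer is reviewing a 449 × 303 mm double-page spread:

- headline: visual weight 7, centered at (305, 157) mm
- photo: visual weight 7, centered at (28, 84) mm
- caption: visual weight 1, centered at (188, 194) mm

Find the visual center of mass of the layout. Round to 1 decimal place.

Total weight = 7 + 7 + 1 = 15.
Σw·x = 7·305 + 7·28 + 1·188 = 2519, so x̄ = 2519/15 ≈ 167.93.
Σw·y = 7·157 + 7·84 + 1·194 = 1881, so ȳ = 1881/15 ≈ 125.40.

(167.9, 125.4)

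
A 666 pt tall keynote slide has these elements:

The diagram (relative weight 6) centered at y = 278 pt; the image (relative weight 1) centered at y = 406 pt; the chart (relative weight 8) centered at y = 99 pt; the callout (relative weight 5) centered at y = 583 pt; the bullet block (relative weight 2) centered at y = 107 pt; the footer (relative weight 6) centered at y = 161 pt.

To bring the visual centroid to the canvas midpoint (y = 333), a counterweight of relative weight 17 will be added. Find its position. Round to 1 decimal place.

y ≈ 472.0

After adding the counterweight, total weight = 6 + 1 + 8 + 5 + 2 + 6 + 17 = 45.
y: target moment 45×333 = 14985; current 6·278 + 1·406 + 8·99 + 5·583 + 2·107 + 6·161 = 6961; the counterweight supplies 8024, so y = 8024/17 ≈ 472.00.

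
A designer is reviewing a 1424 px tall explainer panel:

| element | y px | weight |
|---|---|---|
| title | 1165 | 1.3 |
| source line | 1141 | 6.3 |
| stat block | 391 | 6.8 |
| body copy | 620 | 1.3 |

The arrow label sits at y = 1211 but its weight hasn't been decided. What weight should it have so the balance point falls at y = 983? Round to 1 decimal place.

Existing Σw = 15.7 (1.3 + 6.3 + 6.8 + 1.3); existing moment 1.3·1165 + 6.3·1141 + 6.8·391 + 1.3·620 = 12167.6.
Set Σw·y/Σw = 983: (12167.6 + 1211w) = 983·(15.7 + w).
Rearranging, w·(1211 − 983) = 983·15.7 − 12167.6 = 3265.5, so w ≈ 3265.5/228 = 14.32.

w ≈ 14.3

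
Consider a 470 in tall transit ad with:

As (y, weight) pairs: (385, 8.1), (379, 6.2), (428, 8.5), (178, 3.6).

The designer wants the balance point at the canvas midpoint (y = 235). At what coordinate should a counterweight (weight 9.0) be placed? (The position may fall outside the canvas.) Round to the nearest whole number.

New total weight: (8.1 + 6.2 + 8.5 + 3.6) + 9.0 = 35.4.
y: target moment 35.4×235 = 8319.0; current 8.1·385 + 6.2·379 + 8.5·428 + 3.6·178 = 9747.1; the counterweight supplies -1428.1, so y = -1428.1/9.0 ≈ -158.68.

y ≈ -159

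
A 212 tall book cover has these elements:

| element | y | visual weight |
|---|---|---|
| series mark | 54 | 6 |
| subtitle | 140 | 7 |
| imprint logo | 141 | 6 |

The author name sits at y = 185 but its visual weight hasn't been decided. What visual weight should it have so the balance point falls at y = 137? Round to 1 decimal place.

Existing Σw = 19 (6 + 7 + 6); existing moment 6·54 + 7·140 + 6·141 = 2150.
For the centroid to hit 137: (2150 + w·185) / (19 + w) = 137.
Rearranging, w·(185 − 137) = 137·19 − 2150 = 453, so w ≈ 453/48 = 9.44.

w ≈ 9.4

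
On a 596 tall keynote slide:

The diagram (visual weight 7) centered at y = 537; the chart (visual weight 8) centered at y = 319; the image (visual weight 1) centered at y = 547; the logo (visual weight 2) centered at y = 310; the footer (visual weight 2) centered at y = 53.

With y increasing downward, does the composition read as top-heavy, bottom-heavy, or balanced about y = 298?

bottom-heavy

Weights sum to 7 + 8 + 1 + 2 + 2 = 20.
y-moment: 7·537 + 8·319 + 1·547 + 2·310 + 2·53 = 7584; centroid 7584/20 ≈ 379.20.
379.2 lies below (larger y than) the midline 298, so the layout is bottom-heavy.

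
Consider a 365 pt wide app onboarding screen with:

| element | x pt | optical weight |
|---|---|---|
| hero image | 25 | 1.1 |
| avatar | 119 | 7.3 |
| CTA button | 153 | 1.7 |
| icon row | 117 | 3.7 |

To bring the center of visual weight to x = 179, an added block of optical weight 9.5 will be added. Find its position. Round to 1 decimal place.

x ≈ 271.7

After adding the added block, total weight = 1.1 + 7.3 + 1.7 + 3.7 + 9.5 = 23.3.
Along x: (1589.2 + 9.5·x) / 23.3 = 179 (existing moment 1.1·25 + 7.3·119 + 1.7·153 + 3.7·117 = 1589.2) ⇒ x = (4170.7 − 1589.2) / 9.5 ≈ 271.74.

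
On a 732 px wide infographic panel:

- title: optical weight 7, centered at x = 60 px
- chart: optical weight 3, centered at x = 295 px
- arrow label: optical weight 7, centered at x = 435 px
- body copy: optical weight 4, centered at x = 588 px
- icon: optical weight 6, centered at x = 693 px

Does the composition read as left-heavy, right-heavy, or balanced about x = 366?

right-heavy

Σw = 7 + 3 + 7 + 4 + 6 = 27.
x: (7·60 + 3·295 + 7·435 + 4·588 + 6·693) / 27 = 10860 / 27 ≈ 402.22
402.2 vs midline 366 → right-heavy.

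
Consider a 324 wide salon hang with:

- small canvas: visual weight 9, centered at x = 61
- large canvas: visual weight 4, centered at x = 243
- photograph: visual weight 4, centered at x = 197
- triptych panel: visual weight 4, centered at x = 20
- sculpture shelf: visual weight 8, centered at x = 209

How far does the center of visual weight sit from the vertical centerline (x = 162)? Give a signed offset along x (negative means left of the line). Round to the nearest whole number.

≈ -22

Weights sum to 9 + 4 + 4 + 4 + 8 = 29.
Σw·x = 9·61 + 4·243 + 4·197 + 4·20 + 8·209 = 4061, so x̄ = 4061/29 ≈ 140.03.
Against x = 162, that's 140.03 − 162 = -21.97.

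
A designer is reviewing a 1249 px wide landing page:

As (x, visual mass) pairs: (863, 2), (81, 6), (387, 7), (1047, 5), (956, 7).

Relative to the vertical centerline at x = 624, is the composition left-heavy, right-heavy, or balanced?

Weights sum to 2 + 6 + 7 + 5 + 7 = 27.
x: (2·863 + 6·81 + 7·387 + 5·1047 + 7·956) / 27 = 16848 / 27 ≈ 624.00
624.00 = 624 exactly: balanced.

balanced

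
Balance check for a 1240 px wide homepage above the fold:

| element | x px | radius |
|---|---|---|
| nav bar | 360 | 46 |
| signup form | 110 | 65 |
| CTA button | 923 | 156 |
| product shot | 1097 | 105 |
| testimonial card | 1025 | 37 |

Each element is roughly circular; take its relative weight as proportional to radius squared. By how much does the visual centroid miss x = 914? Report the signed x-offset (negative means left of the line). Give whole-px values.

≈ -51 px

Weights ∝ r²: nav bar 46² = 2116, signup form 65² = 4225, CTA button 156² = 24336, product shot 105² = 11025, testimonial card 37² = 1369; Σw = 43071.
x-moment: 2116·360 + 4225·110 + 24336·923 + 11025·1097 + 1369·1025 = 37186288; centroid 37186288/43071 ≈ 863.37.
Against x = 914, that's 863.37 − 914 = -50.63.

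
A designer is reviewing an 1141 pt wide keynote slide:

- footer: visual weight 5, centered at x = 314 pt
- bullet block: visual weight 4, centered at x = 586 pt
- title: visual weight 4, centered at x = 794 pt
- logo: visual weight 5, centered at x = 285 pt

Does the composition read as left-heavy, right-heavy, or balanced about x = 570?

Σw = 5 + 4 + 4 + 5 = 18.
Σw·x = 5·314 + 4·586 + 4·794 + 5·285 = 8515, so x̄ = 8515/18 ≈ 473.06.
473.1 lies left of the midline 570, so the layout is left-heavy.

left-heavy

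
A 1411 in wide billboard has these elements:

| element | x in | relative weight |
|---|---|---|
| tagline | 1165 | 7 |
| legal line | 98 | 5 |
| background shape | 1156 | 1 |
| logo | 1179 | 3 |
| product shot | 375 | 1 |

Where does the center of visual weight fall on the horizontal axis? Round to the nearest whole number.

x ≈ 807

Σw = 7 + 5 + 1 + 3 + 1 = 17.
x: (7·1165 + 5·98 + 1·1156 + 3·1179 + 1·375) / 17 = 13713 / 17 ≈ 806.65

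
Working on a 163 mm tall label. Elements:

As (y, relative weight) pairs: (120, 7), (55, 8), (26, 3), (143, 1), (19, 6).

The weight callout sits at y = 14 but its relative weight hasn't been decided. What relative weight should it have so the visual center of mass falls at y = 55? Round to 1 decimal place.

Existing Σw = 25 (7 + 8 + 3 + 1 + 6); existing moment 7·120 + 8·55 + 3·26 + 1·143 + 6·19 = 1615.
Balance at y = 55 requires (1615 + w·14) / (25 + w) = 55.
Solving: w = (55·25 − 1615) / (14 − 55) = -240 / -41 ≈ 5.85.

w ≈ 5.9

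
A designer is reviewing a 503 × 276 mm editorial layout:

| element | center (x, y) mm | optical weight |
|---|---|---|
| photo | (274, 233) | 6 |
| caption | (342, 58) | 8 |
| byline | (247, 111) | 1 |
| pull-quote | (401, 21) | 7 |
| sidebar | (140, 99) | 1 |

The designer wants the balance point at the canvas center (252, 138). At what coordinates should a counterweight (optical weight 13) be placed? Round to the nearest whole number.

After adding the counterweight, total weight = 6 + 8 + 1 + 7 + 1 + 13 = 36.
x: need Σw·x = 36·252 = 9072. Existing = 6·274 + 8·342 + 1·247 + 7·401 + 1·140 = 7574. Remainder 1498 / 13 ≈ 115.23.
y: need Σw·y = 36·138 = 4968. Existing = 6·233 + 8·58 + 1·111 + 7·21 + 1·99 = 2219. Remainder 2749 / 13 ≈ 211.46.

(115, 211)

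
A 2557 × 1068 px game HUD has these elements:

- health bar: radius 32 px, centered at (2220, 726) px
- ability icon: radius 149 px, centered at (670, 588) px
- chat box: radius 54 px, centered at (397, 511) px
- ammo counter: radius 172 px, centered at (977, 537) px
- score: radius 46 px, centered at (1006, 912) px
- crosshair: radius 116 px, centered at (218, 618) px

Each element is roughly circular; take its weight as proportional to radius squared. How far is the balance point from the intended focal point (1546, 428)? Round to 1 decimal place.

≈ 827.1 px

Weights ∝ r²: health bar 32² = 1024, ability icon 149² = 22201, chat box 54² = 2916, ammo counter 172² = 29584, score 46² = 2116, crosshair 116² = 13456; Σw = 71297.
x: moment 52271274 / weight 71297 ≈ 733.15
y: moment 41419896 / weight 71297 ≈ 580.95
Offset from (1546, 428): Δx ≈ -812.85, Δy ≈ 152.95; distance = √(Δx² + Δy²) ≈ 827.12.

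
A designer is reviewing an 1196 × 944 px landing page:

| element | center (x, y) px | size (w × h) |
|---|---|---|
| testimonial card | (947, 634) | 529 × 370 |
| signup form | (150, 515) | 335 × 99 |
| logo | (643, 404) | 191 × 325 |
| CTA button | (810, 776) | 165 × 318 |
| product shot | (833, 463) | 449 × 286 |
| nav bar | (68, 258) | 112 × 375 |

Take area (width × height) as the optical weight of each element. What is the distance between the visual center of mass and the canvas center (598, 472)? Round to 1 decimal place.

≈ 161.3 px

Taking area as weight: testimonial card 529·370 = 195730, signup form 335·99 = 33165, logo 191·325 = 62075, CTA button 165·318 = 52470, product shot 449·286 = 128414, nav bar 112·375 = 42000. Sum 513854.
x: moment 382570847 / weight 513854 ≈ 744.51
Σw·y = 277259497; ȳ = 277259497/513854 ≈ 539.57.
Offset from (598, 472): Δx ≈ 146.51, Δy ≈ 67.57; distance = √(Δx² + Δy²) ≈ 161.34.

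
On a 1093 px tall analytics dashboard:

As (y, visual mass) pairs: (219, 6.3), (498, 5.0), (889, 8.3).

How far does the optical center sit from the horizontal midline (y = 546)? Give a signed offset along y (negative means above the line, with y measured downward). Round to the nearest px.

Total weight = 6.3 + 5.0 + 8.3 = 19.6.
Σw·y = 6.3·219 + 5.0·498 + 8.3·889 = 11248.4, so ȳ = 11248.4/19.6 ≈ 573.90.
Difference: 573.90 − 546 ≈ 27.90.

≈ 28 px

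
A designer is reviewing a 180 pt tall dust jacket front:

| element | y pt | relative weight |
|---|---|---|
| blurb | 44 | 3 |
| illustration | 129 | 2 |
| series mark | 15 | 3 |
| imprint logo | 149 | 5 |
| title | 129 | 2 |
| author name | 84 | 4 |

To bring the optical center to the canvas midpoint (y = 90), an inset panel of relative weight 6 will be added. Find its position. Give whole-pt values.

y ≈ 79

After adding the inset panel, total weight = 3 + 2 + 3 + 5 + 2 + 4 + 6 = 25.
Along y: (1774 + 6·y) / 25 = 90 (existing moment 3·44 + 2·129 + 3·15 + 5·149 + 2·129 + 4·84 = 1774) ⇒ y = (2250 − 1774) / 6 ≈ 79.33.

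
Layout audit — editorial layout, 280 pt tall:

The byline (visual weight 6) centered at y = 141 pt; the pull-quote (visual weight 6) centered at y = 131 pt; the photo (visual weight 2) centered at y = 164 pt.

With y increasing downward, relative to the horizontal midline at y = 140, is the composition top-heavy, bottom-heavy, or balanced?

Weights sum to 6 + 6 + 2 = 14.
y-moment: 6·141 + 6·131 + 2·164 = 1960; centroid 1960/14 ≈ 140.00.
140.00 = 140 exactly: balanced.

balanced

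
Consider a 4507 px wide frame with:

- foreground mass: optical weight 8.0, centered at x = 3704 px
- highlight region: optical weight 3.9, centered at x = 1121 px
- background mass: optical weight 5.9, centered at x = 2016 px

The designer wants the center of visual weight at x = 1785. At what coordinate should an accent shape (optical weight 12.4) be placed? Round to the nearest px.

With the accent shape, Σw becomes 8.0 + 3.9 + 5.9 + 12.4 = 30.2.
x: target moment 30.2×1785 = 53907.0; current 8.0·3704 + 3.9·1121 + 5.9·2016 = 45898.3; the accent shape supplies 8008.7, so x = 8008.7/12.4 ≈ 645.86.

x ≈ 646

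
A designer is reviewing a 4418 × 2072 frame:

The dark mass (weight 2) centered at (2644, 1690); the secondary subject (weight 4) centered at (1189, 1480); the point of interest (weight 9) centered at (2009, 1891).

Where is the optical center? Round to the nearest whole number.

(1875, 1755)

Σw = 2 + 4 + 9 = 15.
x: (2·2644 + 4·1189 + 9·2009) / 15 = 28125 / 15 ≈ 1875.00
y: (2·1690 + 4·1480 + 9·1891) / 15 = 26319 / 15 ≈ 1754.60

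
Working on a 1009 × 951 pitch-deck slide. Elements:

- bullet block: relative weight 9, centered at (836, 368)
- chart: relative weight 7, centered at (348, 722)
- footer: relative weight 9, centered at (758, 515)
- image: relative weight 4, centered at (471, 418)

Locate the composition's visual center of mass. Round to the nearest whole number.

(644, 506)

Total weight = 9 + 7 + 9 + 4 = 29.
x: (9·836 + 7·348 + 9·758 + 4·471) / 29 = 18666 / 29 ≈ 643.66
y: (9·368 + 7·722 + 9·515 + 4·418) / 29 = 14673 / 29 ≈ 505.97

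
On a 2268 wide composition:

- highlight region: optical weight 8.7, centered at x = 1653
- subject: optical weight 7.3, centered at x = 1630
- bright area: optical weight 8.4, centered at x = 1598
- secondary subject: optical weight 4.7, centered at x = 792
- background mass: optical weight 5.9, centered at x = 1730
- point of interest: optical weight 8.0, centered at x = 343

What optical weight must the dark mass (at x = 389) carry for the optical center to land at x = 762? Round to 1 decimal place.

w ≈ 63.3

Fixed elements: Σw = 8.7 + 7.3 + 8.4 + 4.7 + 5.9 + 8.0 = 43.0, Σw·x = 8.7·1653 + 7.3·1630 + 8.4·1598 + 4.7·792 + 5.9·1730 + 8.0·343 = 56376.7.
For the centroid to hit 762: (56376.7 + w·389) / (43.0 + w) = 762.
So w = (762·43.0 − 56376.7)/(389 − 762) = -23610.7/-373 ≈ 63.30.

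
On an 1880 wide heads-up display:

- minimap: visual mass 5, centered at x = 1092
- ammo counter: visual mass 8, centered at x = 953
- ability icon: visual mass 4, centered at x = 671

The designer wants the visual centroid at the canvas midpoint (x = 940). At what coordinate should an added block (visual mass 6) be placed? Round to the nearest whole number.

After adding the added block, total weight = 5 + 8 + 4 + 6 = 23.
Along x: (15768 + 6·x) / 23 = 940 (existing moment 5·1092 + 8·953 + 4·671 = 15768) ⇒ x = (21620 − 15768) / 6 ≈ 975.33.

x ≈ 975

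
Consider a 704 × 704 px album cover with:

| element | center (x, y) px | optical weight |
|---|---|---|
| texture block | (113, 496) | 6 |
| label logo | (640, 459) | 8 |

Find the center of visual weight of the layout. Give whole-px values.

(414, 475)

Σw = 6 + 8 = 14.
x-moment: 6·113 + 8·640 = 5798; centroid 5798/14 ≈ 414.14.
y-moment: 6·496 + 8·459 = 6648; centroid 6648/14 ≈ 474.86.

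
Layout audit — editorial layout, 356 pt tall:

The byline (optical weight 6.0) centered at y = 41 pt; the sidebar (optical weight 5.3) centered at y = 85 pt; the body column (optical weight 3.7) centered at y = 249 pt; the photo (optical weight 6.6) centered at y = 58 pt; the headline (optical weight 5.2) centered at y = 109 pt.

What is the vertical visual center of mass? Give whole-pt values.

Weights sum to 6.0 + 5.3 + 3.7 + 6.6 + 5.2 = 26.8.
Σw·y = 6.0·41 + 5.3·85 + 3.7·249 + 6.6·58 + 5.2·109 = 2567.4, so ȳ = 2567.4/26.8 ≈ 95.80.

y ≈ 96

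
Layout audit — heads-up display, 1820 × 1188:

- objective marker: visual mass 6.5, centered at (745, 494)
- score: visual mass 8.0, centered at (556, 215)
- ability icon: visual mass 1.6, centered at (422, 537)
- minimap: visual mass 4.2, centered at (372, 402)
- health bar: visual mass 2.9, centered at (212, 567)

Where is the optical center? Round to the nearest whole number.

(523, 393)

Weights sum to 6.5 + 8.0 + 1.6 + 4.2 + 2.9 = 23.2.
x: (6.5·745 + 8.0·556 + 1.6·422 + 4.2·372 + 2.9·212) / 23.2 = 12142.9 / 23.2 ≈ 523.40
y: (6.5·494 + 8.0·215 + 1.6·537 + 4.2·402 + 2.9·567) / 23.2 = 9122.9 / 23.2 ≈ 393.23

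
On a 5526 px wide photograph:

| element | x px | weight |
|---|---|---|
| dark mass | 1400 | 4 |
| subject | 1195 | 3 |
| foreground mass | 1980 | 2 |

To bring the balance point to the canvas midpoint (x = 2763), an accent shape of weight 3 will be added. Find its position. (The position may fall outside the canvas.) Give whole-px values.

x ≈ 6670

New total weight: (4 + 3 + 2) + 3 = 12.
Along x: (13145 + 3·x) / 12 = 2763 (existing moment 4·1400 + 3·1195 + 2·1980 = 13145) ⇒ x = (33156 − 13145) / 3 ≈ 6670.33.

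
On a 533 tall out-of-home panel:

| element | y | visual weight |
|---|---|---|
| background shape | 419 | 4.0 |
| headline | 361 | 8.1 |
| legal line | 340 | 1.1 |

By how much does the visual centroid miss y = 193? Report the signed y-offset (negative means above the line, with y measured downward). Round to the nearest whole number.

Σw = 4.0 + 8.1 + 1.1 = 13.2.
y: (4.0·419 + 8.1·361 + 1.1·340) / 13.2 = 4974.1 / 13.2 ≈ 376.83
Difference: 376.83 − 193 ≈ 183.83.

≈ 184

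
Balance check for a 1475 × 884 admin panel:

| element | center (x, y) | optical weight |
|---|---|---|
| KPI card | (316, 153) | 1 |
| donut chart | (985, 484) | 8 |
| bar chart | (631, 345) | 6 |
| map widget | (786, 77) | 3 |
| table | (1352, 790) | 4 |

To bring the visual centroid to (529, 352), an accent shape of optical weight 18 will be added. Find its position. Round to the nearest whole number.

With the accent shape, Σw becomes 1 + 8 + 6 + 3 + 4 + 18 = 40.
Along x: (19748 + 18·x) / 40 = 529 (existing moment 1·316 + 8·985 + 6·631 + 3·786 + 4·1352 = 19748) ⇒ x = (21160 − 19748) / 18 ≈ 78.44.
Along y: (9486 + 18·y) / 40 = 352 (existing moment 1·153 + 8·484 + 6·345 + 3·77 + 4·790 = 9486) ⇒ y = (14080 − 9486) / 18 ≈ 255.22.

(78, 255)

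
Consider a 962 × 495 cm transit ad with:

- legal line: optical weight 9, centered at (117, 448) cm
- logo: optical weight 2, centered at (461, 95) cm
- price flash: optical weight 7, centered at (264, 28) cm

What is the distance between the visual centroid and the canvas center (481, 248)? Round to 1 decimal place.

≈ 268.6 cm

Σw = 9 + 2 + 7 = 18.
x: (9·117 + 2·461 + 7·264) / 18 = 3823 / 18 ≈ 212.39
y: (9·448 + 2·95 + 7·28) / 18 = 4418 / 18 ≈ 245.44
Relative to (481, 248): Δ = (-268.61, -2.56); |Δ| = √(-268.61² + -2.56²) ≈ 268.62.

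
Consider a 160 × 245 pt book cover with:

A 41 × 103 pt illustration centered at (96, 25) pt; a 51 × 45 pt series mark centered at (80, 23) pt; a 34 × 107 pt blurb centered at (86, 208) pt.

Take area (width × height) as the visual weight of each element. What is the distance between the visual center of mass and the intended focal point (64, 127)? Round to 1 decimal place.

≈ 44.5 pt

Taking area as weight: illustration 41·103 = 4223, series mark 51·45 = 2295, blurb 34·107 = 3638. Sum 10156.
Σw·x = 4223·96 + 2295·80 + 3638·86 = 901876, so x̄ = 901876/10156 ≈ 88.80.
Σw·y = 4223·25 + 2295·23 + 3638·208 = 915064, so ȳ = 915064/10156 ≈ 90.10.
Relative to (64, 127): Δ = (24.80, -36.90); |Δ| = √(24.80² + -36.90²) ≈ 44.46.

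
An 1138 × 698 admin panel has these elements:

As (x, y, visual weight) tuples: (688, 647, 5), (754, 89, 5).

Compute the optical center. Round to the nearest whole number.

(721, 368)

Total weight = 5 + 5 = 10.
x-moment: 5·688 + 5·754 = 7210; centroid 7210/10 ≈ 721.00.
y-moment: 5·647 + 5·89 = 3680; centroid 3680/10 ≈ 368.00.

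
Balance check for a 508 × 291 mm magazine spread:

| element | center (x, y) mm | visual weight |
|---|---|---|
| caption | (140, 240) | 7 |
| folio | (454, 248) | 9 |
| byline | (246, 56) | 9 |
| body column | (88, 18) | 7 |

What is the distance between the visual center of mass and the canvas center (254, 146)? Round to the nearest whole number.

≈ 8 mm

Weights sum to 7 + 9 + 9 + 7 = 32.
x-moment: 7·140 + 9·454 + 9·246 + 7·88 = 7896; centroid 7896/32 ≈ 246.75.
y-moment: 7·240 + 9·248 + 9·56 + 7·18 = 4542; centroid 4542/32 ≈ 141.94.
From (254, 146): dx = -7.25, dy = -4.06, so the distance is √(dx²+dy²) ≈ 8.31.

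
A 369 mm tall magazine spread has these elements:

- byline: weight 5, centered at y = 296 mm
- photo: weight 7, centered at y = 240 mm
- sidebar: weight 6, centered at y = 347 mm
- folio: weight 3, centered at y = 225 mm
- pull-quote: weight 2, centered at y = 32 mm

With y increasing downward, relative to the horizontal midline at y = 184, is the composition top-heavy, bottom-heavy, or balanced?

Total weight = 5 + 7 + 6 + 3 + 2 = 23.
Σw·y = 5·296 + 7·240 + 6·347 + 3·225 + 2·32 = 5981, so ȳ = 5981/23 ≈ 260.04.
Since 260.0 is below (larger y than) 184, the composition reads bottom-heavy.

bottom-heavy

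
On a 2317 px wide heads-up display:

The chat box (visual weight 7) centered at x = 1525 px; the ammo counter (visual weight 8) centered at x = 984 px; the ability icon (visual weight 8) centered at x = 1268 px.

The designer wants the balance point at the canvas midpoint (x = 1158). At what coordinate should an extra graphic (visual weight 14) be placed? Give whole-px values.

x ≈ 1011

With the extra graphic, Σw becomes 7 + 8 + 8 + 14 = 37.
x: need Σw·x = 37·1158 = 42846. Existing = 7·1525 + 8·984 + 8·1268 = 28691. Remainder 14155 / 14 ≈ 1011.07.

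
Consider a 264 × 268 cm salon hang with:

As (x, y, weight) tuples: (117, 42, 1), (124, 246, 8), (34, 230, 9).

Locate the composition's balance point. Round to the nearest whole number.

Σw = 1 + 8 + 9 = 18.
Σw·x = 1·117 + 8·124 + 9·34 = 1415, so x̄ = 1415/18 ≈ 78.61.
Σw·y = 1·42 + 8·246 + 9·230 = 4080, so ȳ = 4080/18 ≈ 226.67.

(79, 227)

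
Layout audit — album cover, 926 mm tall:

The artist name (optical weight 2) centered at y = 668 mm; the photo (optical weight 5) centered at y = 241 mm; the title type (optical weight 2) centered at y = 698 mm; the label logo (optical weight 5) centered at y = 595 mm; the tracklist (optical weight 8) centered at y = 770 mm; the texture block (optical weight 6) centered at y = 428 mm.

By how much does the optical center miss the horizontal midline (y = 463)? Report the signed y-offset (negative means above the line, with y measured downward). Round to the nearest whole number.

≈ 96 mm

Total weight = 2 + 5 + 2 + 5 + 8 + 6 = 28.
y: moment 15640 / weight 28 ≈ 558.57
Offset from y = 463: 558.57 − 463 ≈ 95.57.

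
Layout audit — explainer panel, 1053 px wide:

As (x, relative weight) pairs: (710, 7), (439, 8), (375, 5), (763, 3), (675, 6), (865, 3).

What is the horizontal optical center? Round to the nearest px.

Σw = 7 + 8 + 5 + 3 + 6 + 3 = 32.
x: (7·710 + 8·439 + 5·375 + 3·763 + 6·675 + 3·865) / 32 = 19291 / 32 ≈ 602.84

x ≈ 603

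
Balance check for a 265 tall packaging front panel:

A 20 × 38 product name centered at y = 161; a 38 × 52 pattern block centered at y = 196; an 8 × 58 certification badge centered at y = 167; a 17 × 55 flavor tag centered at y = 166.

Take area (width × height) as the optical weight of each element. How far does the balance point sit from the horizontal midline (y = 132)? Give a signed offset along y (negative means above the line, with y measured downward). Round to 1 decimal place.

≈ 47.5

Areas → weights: product name 20·38 = 760, pattern block 38·52 = 1976, certification badge 8·58 = 464, flavor tag 17·55 = 935; Σw = 4135.
Σw·y = 760·161 + 1976·196 + 464·167 + 935·166 = 742354, so ȳ = 742354/4135 ≈ 179.53.
Against y = 132, that's 179.53 − 132 = 47.53.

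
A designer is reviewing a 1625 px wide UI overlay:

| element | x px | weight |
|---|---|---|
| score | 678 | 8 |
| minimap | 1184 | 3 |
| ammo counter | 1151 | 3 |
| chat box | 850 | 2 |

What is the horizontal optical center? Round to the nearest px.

Σw = 8 + 3 + 3 + 2 = 16.
x: (8·678 + 3·1184 + 3·1151 + 2·850) / 16 = 14129 / 16 ≈ 883.06

x ≈ 883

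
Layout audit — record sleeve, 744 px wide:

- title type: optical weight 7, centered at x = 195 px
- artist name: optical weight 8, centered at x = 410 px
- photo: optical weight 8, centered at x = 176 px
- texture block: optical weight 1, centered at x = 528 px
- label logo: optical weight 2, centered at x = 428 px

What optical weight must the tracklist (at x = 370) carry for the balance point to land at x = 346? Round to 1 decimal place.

w ≈ 65.0

Fixed elements: Σw = 7 + 8 + 8 + 1 + 2 = 26, Σw·x = 7·195 + 8·410 + 8·176 + 1·528 + 2·428 = 7437.
Balance at x = 346 requires (7437 + w·370) / (26 + w) = 346.
Rearranging, w·(370 − 346) = 346·26 − 7437 = 1559, so w ≈ 1559/24 = 64.96.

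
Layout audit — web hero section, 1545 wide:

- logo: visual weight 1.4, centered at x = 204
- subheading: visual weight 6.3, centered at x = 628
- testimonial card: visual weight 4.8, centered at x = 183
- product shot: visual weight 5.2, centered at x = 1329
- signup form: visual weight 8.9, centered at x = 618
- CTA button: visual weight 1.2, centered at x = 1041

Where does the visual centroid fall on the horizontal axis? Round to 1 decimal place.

x ≈ 675.6

Weights sum to 1.4 + 6.3 + 4.8 + 5.2 + 8.9 + 1.2 = 27.8.
x: moment 18780.6 / weight 27.8 ≈ 675.56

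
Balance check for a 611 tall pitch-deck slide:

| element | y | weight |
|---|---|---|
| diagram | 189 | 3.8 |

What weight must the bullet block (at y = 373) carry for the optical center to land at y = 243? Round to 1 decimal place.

w ≈ 1.6

Known: weight 3.8 with moment 3.8·189 = 718.2.
Balance at y = 243 requires (718.2 + w·373) / (3.8 + w) = 243.
Solving: w = (243·3.8 − 718.2) / (373 − 243) = 205.2 / 130 ≈ 1.58.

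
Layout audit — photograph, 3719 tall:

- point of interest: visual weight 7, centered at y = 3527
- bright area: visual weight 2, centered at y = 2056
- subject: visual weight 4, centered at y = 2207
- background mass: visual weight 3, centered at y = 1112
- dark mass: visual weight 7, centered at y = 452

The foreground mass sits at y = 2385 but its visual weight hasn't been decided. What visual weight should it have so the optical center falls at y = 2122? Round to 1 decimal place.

Existing Σw = 23 (7 + 2 + 4 + 3 + 7); existing moment 7·3527 + 2·2056 + 4·2207 + 3·1112 + 7·452 = 44129.
Balance at y = 2122 requires (44129 + w·2385) / (23 + w) = 2122.
So w = (2122·23 − 44129)/(2385 − 2122) = 4677/263 ≈ 17.78.

w ≈ 17.8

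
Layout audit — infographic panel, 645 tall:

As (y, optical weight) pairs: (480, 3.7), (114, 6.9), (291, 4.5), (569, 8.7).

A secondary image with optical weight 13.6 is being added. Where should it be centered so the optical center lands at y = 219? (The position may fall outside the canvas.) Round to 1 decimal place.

y ≈ -46.5

New total weight: (3.7 + 6.9 + 4.5 + 8.7) + 13.6 = 37.4.
y: target moment 37.4×219 = 8190.6; current 3.7·480 + 6.9·114 + 4.5·291 + 8.7·569 = 8822.4; the secondary image supplies -631.8, so y = -631.8/13.6 ≈ -46.46.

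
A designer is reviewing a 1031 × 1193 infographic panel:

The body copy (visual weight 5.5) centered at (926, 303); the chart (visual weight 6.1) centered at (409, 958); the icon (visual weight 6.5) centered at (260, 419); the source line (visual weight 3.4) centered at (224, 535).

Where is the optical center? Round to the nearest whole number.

(467, 561)

Σw = 5.5 + 6.1 + 6.5 + 3.4 = 21.5.
x-moment: 5.5·926 + 6.1·409 + 6.5·260 + 3.4·224 = 10039.5; centroid 10039.5/21.5 ≈ 466.95.
y-moment: 5.5·303 + 6.1·958 + 6.5·419 + 3.4·535 = 12052.8; centroid 12052.8/21.5 ≈ 560.60.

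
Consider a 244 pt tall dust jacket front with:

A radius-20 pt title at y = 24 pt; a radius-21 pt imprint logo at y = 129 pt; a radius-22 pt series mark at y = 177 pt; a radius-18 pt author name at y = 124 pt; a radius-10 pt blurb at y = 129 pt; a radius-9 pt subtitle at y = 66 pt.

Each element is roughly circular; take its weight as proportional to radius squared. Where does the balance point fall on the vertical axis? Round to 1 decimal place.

y ≈ 115.1

Weights ∝ r²: title 20² = 400, imprint logo 21² = 441, series mark 22² = 484, author name 18² = 324, blurb 10² = 100, subtitle 9² = 81; Σw = 1830.
y: moment 210579 / weight 1830 ≈ 115.07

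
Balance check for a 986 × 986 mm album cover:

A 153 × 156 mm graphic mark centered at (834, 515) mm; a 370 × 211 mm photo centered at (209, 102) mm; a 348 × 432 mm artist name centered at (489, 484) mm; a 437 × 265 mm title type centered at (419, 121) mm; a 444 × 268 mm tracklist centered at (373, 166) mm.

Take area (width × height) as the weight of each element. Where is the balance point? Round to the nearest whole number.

(416, 260)

Areas: graphic mark 153·156 = 23868, photo 370·211 = 78070, artist name 348·432 = 150336, title type 437·265 = 115805, tracklist 444·268 = 118992. Total weight = 487071.
x: (23868·834 + 78070·209 + 150336·489 + 115805·419 + 118992·373) / 487071 = 202643157 / 487071 ≈ 416.04
y: (23868·515 + 78070·102 + 150336·484 + 115805·121 + 118992·166) / 487071 = 126782861 / 487071 ≈ 260.30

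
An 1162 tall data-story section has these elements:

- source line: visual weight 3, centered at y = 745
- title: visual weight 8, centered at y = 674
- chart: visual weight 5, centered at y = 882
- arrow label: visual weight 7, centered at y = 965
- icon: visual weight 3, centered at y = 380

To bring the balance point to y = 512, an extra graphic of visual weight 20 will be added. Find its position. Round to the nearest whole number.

New total weight: (3 + 8 + 5 + 7 + 3) + 20 = 46.
y: target moment 46×512 = 23552; current 3·745 + 8·674 + 5·882 + 7·965 + 3·380 = 19932; the extra graphic supplies 3620, so y = 3620/20 ≈ 181.00.

y ≈ 181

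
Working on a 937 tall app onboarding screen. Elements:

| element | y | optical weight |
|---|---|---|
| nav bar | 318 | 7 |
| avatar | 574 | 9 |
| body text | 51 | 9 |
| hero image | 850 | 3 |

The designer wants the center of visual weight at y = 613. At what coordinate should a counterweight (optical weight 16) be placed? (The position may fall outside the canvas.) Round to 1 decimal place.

y ≈ 1035.7

With the counterweight, Σw becomes 7 + 9 + 9 + 3 + 16 = 44.
y: need Σw·y = 44·613 = 26972. Existing = 7·318 + 9·574 + 9·51 + 3·850 = 10401. Remainder 16571 / 16 ≈ 1035.69.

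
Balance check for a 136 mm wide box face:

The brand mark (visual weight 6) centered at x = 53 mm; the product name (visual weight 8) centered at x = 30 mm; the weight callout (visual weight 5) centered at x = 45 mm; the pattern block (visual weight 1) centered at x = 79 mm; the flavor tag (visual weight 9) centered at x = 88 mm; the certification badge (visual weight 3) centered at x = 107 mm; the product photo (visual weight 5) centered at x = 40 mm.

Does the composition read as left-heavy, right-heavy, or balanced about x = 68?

left-heavy

Weights sum to 6 + 8 + 5 + 1 + 9 + 3 + 5 = 37.
x: (6·53 + 8·30 + 5·45 + 1·79 + 9·88 + 3·107 + 5·40) / 37 = 2175 / 37 ≈ 58.78
58.8 lies left of the midline 68, so the layout is left-heavy.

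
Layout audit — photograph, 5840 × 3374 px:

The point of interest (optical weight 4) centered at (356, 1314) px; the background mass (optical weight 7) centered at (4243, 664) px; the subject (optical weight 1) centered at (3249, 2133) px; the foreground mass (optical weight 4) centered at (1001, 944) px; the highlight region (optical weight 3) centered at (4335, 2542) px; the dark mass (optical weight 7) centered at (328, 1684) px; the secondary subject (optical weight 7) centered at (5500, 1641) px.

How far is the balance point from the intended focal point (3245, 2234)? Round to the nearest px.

≈ 935 px

Weights sum to 4 + 7 + 1 + 4 + 3 + 7 + 7 = 33.
x: (4·356 + 7·4243 + 1·3249 + 4·1001 + 3·4335 + 7·328 + 7·5500) / 33 = 92179 / 33 ≈ 2793.30
y: (4·1314 + 7·664 + 1·2133 + 4·944 + 3·2542 + 7·1684 + 7·1641) / 33 = 46714 / 33 ≈ 1415.58
Relative to (3245, 2234): Δ = (-451.70, -818.42); |Δ| = √(-451.70² + -818.42²) ≈ 934.80.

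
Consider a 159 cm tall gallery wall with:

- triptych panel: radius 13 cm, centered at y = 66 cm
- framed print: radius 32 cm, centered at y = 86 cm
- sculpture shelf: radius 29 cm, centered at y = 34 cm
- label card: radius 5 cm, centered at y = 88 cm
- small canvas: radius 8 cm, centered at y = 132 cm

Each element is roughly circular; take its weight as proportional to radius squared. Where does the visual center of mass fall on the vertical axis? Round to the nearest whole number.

y ≈ 65

r² weights: triptych panel 13² = 169, framed print 32² = 1024, sculpture shelf 29² = 841, label card 5² = 25, small canvas 8² = 64. Total = 2123.
y: (169·66 + 1024·86 + 841·34 + 25·88 + 64·132) / 2123 = 138460 / 2123 ≈ 65.22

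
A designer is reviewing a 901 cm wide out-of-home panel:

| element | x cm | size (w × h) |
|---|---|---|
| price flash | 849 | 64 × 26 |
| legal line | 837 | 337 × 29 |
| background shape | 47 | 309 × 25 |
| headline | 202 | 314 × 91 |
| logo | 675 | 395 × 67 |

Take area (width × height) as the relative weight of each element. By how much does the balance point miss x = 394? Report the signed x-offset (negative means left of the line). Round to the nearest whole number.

Areas → weights: price flash 64·26 = 1664, legal line 337·29 = 9773, background shape 309·25 = 7725, headline 314·91 = 28574, logo 395·67 = 26465; Σw = 74201.
x-moment: 1664·849 + 9773·837 + 7725·47 + 28574·202 + 26465·675 = 33591635; centroid 33591635/74201 ≈ 452.71.
Offset from x = 394: 452.71 − 394 ≈ 58.71.

≈ 59 cm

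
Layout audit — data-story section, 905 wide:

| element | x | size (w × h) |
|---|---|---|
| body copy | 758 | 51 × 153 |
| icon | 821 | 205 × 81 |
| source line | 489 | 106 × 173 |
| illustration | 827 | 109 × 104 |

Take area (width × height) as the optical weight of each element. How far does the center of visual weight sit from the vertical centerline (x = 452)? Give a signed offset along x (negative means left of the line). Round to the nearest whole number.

≈ 249

Areas: body copy 51·153 = 7803, icon 205·81 = 16605, source line 106·173 = 18338, illustration 109·104 = 11336. Total weight = 54082.
x-moment: 7803·758 + 16605·821 + 18338·489 + 11336·827 = 37889533; centroid 37889533/54082 ≈ 700.59.
Offset from x = 452: 700.59 − 452 ≈ 248.59.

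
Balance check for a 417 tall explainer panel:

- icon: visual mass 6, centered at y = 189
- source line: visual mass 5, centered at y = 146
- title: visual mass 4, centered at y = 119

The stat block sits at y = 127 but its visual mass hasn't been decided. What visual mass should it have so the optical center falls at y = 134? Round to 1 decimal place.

w ≈ 47.1

Fixed elements: Σw = 6 + 5 + 4 = 15, Σw·y = 6·189 + 5·146 + 4·119 = 2340.
Set Σw·y/Σw = 134: (2340 + 127w) = 134·(15 + w).
So w = (134·15 − 2340)/(127 − 134) = -330/-7 ≈ 47.14.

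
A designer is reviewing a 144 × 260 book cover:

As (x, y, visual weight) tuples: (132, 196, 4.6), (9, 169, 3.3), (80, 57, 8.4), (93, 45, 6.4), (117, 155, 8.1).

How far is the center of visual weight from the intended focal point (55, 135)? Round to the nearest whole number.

Weights sum to 4.6 + 3.3 + 8.4 + 6.4 + 8.1 = 30.8.
x-moment: 4.6·132 + 3.3·9 + 8.4·80 + 6.4·93 + 8.1·117 = 2851.8; centroid 2851.8/30.8 ≈ 92.59.
y-moment: 4.6·196 + 3.3·169 + 8.4·57 + 6.4·45 + 8.1·155 = 3481.6; centroid 3481.6/30.8 ≈ 113.04.
Relative to (55, 135): Δ = (37.59, -21.96); |Δ| = √(37.59² + -21.96²) ≈ 43.54.

≈ 44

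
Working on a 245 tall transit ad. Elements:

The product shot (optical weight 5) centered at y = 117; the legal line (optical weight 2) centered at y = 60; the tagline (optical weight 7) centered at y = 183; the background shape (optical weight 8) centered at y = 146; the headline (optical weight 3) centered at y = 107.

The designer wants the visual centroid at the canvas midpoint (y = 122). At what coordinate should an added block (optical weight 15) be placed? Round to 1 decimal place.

With the added block, Σw becomes 5 + 2 + 7 + 8 + 3 + 15 = 40.
Along y: (3475 + 15·y) / 40 = 122 (existing moment 5·117 + 2·60 + 7·183 + 8·146 + 3·107 = 3475) ⇒ y = (4880 − 3475) / 15 ≈ 93.67.

y ≈ 93.7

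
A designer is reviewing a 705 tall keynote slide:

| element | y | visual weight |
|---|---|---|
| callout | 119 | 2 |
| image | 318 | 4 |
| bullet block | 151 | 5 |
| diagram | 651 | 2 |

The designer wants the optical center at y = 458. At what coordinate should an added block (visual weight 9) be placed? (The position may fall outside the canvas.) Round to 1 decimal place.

With the added block, Σw becomes 2 + 4 + 5 + 2 + 9 = 22.
y: need Σw·y = 22·458 = 10076. Existing = 2·119 + 4·318 + 5·151 + 2·651 = 3567. Remainder 6509 / 9 ≈ 723.22.

y ≈ 723.2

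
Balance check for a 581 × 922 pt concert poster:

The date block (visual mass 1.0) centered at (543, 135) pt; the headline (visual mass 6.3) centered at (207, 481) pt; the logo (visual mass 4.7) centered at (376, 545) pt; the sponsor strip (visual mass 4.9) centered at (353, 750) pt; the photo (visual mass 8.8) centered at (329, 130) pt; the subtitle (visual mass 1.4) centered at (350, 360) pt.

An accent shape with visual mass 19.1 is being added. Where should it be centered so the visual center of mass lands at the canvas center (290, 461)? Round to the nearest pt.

(244, 537)

New total weight: (1.0 + 6.3 + 4.7 + 4.9 + 8.8 + 1.4) + 19.1 = 46.2.
x: target moment 46.2×290 = 13398.0; current 1.0·543 + 6.3·207 + 4.7·376 + 4.9·353 + 8.8·329 + 1.4·350 = 8729.2; the accent shape supplies 4668.8, so x = 4668.8/19.1 ≈ 244.44.
y: target moment 46.2×461 = 21298.2; current 1.0·135 + 6.3·481 + 4.7·545 + 4.9·750 + 8.8·130 + 1.4·360 = 11049.8; the accent shape supplies 10248.4, so y = 10248.4/19.1 ≈ 536.57.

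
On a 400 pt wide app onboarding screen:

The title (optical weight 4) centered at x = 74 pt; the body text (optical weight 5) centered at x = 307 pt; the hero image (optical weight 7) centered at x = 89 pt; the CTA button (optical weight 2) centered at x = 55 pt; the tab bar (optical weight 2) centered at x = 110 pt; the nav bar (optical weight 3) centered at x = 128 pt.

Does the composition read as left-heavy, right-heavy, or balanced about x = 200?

left-heavy

Σw = 4 + 5 + 7 + 2 + 2 + 3 = 23.
x: (4·74 + 5·307 + 7·89 + 2·55 + 2·110 + 3·128) / 23 = 3168 / 23 ≈ 137.74
137.7 lies left of the midline 200, so the layout is left-heavy.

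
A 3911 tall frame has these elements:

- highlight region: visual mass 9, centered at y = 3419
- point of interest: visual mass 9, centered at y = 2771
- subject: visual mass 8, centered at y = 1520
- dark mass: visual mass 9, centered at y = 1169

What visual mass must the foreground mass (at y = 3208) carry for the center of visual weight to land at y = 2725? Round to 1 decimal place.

Existing Σw = 35 (9 + 9 + 8 + 9); existing moment 9·3419 + 9·2771 + 8·1520 + 9·1169 = 78391.
Balance at y = 2725 requires (78391 + w·3208) / (35 + w) = 2725.
So w = (2725·35 − 78391)/(3208 − 2725) = 16984/483 ≈ 35.16.

w ≈ 35.2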